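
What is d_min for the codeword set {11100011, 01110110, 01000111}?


Comparing all pairs, minimum distance: 3
Can detect 2 errors, correct 1 errors

3


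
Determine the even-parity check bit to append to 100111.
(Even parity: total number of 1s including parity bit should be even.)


Number of 1s in data: 4
Parity bit: 0

0


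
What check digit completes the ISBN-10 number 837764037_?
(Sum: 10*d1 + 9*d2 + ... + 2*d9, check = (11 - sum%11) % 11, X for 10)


Weighted sum: 291
291 mod 11 = 5

Check digit: 6


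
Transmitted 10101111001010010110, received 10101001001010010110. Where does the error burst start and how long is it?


XOR: 00000110000000000000

Burst at position 5, length 2


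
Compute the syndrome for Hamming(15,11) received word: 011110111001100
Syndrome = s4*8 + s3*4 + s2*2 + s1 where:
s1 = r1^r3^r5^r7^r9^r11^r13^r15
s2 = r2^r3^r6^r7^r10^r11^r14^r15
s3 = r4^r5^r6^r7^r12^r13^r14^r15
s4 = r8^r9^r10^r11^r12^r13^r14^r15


s1=1, s2=1, s3=1, s4=0

Syndrome = 7 (error at position 7)


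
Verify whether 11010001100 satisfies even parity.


Number of 1s: 5

No, parity error (5 ones)


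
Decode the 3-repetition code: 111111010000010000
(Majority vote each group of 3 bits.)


Groups: 111, 111, 010, 000, 010, 000
Majority votes: 110000

110000


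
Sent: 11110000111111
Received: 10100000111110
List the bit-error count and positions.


XOR: 01010000000001

3 error(s) at position(s): 1, 3, 13


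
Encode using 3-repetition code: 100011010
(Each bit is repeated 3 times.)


Each bit -> 3 copies

111000000000111111000111000


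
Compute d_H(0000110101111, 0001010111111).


XOR: 0001100010000
Count of 1s: 3

3


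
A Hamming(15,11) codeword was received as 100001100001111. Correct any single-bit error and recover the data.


Syndrome = 0: no error detected

Data: 00110001111 (no errors)


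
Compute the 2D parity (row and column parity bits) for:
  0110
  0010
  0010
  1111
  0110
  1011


Row parities: 011001
Column parities: 0100

Row P: 011001, Col P: 0100, Corner: 1


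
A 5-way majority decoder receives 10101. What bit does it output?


Ones: 3 out of 5
Threshold: 3

1 (3/5 voted 1)


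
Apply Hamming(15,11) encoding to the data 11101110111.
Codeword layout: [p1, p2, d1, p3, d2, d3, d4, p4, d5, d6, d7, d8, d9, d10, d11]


Parity bits: p1=0, p2=0, p3=1, p4=0

001111001110111


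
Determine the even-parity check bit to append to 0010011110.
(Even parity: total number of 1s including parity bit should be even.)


Number of 1s in data: 5
Parity bit: 1

1


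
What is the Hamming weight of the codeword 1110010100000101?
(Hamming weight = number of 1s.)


Counting 1s in 1110010100000101

7


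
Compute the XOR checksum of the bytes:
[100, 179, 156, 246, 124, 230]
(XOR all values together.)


XOR chain: 100 ^ 179 ^ 156 ^ 246 ^ 124 ^ 230 = 39

39


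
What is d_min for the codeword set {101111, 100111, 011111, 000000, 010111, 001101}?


Comparing all pairs, minimum distance: 1
Can detect 0 errors, correct 0 errors

1


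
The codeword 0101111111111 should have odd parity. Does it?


Number of 1s: 11

Yes, parity is correct (11 ones)


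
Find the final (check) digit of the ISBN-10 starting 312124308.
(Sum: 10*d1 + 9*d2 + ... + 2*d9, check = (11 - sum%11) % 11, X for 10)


Weighted sum: 122
122 mod 11 = 1

Check digit: X


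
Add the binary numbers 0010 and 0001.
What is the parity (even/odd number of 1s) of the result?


0010 = 2
0001 = 1
Sum = 3 = 11
1s count = 2

even parity (2 ones in 11)


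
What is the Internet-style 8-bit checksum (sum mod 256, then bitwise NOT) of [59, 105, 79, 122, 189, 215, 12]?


Sum = 781 mod 256 = 13
Complement = 242

242


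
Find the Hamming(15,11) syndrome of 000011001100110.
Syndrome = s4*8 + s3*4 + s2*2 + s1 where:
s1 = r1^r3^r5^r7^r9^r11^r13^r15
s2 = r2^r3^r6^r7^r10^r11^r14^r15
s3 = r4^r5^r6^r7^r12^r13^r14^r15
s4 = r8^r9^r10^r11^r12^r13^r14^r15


s1=1, s2=1, s3=0, s4=0

Syndrome = 3 (error at position 3)


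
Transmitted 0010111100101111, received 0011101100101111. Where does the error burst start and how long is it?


XOR: 0001010000000000

Burst at position 3, length 3


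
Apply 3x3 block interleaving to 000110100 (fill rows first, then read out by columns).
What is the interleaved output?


Matrix:
  000
  110
  100
Read columns: 011010000

011010000


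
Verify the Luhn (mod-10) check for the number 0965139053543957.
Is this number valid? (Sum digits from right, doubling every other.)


Luhn sum = 63
63 mod 10 = 3

Invalid (Luhn sum mod 10 = 3)


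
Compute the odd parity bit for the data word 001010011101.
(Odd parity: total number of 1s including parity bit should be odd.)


Number of 1s in data: 6
Parity bit: 1

1


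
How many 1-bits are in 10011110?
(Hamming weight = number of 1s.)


Counting 1s in 10011110

5


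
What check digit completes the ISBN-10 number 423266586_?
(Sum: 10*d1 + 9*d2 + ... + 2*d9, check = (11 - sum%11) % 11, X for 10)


Weighted sum: 218
218 mod 11 = 9

Check digit: 2


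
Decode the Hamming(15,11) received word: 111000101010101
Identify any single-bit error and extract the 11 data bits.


Syndrome = 7: error at position 7

Data: 10001010101 (corrected bit 7)


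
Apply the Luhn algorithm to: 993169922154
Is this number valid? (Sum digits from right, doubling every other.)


Luhn sum = 58
58 mod 10 = 8

Invalid (Luhn sum mod 10 = 8)


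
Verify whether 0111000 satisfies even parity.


Number of 1s: 3

No, parity error (3 ones)


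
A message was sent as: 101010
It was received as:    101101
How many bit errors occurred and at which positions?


XOR: 000111

3 error(s) at position(s): 3, 4, 5


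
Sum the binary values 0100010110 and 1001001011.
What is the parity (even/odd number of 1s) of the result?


0100010110 = 278
1001001011 = 587
Sum = 865 = 1101100001
1s count = 5

odd parity (5 ones in 1101100001)


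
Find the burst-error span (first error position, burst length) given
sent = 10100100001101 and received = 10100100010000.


XOR: 00000000011101

Burst at position 9, length 5


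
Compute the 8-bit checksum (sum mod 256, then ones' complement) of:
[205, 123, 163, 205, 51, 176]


Sum = 923 mod 256 = 155
Complement = 100

100


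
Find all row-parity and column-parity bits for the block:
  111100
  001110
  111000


Row parities: 011
Column parities: 001010

Row P: 011, Col P: 001010, Corner: 0


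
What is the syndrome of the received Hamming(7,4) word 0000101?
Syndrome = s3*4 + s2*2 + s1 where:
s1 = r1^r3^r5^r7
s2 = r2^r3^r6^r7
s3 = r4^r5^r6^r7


s1=0, s2=1, s3=0

Syndrome = 2 (error at position 2)


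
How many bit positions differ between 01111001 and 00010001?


XOR: 01101000
Count of 1s: 3

3


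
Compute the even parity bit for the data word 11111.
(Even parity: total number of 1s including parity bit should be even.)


Number of 1s in data: 5
Parity bit: 1

1


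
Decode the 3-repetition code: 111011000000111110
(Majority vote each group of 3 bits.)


Groups: 111, 011, 000, 000, 111, 110
Majority votes: 110011

110011


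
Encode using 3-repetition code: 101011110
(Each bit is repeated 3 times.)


Each bit -> 3 copies

111000111000111111111111000


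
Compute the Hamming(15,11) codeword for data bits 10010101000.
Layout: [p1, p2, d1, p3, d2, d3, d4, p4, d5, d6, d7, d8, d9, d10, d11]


Parity bits: p1=0, p2=1, p3=0, p4=0

011000100101000


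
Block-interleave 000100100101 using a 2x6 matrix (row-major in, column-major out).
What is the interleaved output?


Matrix:
  000100
  100101
Read columns: 010000110001

010000110001


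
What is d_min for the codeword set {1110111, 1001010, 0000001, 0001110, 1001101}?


Comparing all pairs, minimum distance: 2
Can detect 1 errors, correct 0 errors

2


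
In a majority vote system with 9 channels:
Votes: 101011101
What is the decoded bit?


Ones: 6 out of 9
Threshold: 5

1 (6/9 voted 1)


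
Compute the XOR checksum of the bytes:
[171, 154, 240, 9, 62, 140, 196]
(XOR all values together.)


XOR chain: 171 ^ 154 ^ 240 ^ 9 ^ 62 ^ 140 ^ 196 = 190

190


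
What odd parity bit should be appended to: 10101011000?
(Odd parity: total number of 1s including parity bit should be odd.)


Number of 1s in data: 5
Parity bit: 0

0


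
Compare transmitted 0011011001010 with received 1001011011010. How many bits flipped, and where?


XOR: 1010000010000

3 error(s) at position(s): 0, 2, 8


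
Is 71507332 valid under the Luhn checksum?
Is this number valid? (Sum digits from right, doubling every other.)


Luhn sum = 23
23 mod 10 = 3

Invalid (Luhn sum mod 10 = 3)


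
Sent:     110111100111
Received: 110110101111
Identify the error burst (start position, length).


XOR: 000001001000

Burst at position 5, length 4


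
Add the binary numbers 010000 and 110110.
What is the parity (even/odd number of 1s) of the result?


010000 = 16
110110 = 54
Sum = 70 = 1000110
1s count = 3

odd parity (3 ones in 1000110)


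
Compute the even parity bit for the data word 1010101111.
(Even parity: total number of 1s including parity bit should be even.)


Number of 1s in data: 7
Parity bit: 1

1


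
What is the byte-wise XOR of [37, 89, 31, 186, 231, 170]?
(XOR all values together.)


XOR chain: 37 ^ 89 ^ 31 ^ 186 ^ 231 ^ 170 = 148

148


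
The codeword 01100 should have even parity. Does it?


Number of 1s: 2

Yes, parity is correct (2 ones)


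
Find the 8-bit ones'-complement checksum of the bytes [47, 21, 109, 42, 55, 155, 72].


Sum = 501 mod 256 = 245
Complement = 10

10


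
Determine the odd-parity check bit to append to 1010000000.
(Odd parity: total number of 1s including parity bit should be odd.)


Number of 1s in data: 2
Parity bit: 1

1


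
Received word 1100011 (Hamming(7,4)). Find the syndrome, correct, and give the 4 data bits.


Syndrome = 2: error at position 2

Data: 0011 (corrected bit 2)


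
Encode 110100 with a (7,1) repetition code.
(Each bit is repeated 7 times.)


Each bit -> 7 copies

111111111111110000000111111100000000000000


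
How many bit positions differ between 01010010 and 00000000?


XOR: 01010010
Count of 1s: 3

3


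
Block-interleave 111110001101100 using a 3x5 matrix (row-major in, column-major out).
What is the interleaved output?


Matrix:
  11111
  00011
  01100
Read columns: 100101101110110

100101101110110


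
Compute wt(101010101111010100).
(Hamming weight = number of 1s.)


Counting 1s in 101010101111010100

10


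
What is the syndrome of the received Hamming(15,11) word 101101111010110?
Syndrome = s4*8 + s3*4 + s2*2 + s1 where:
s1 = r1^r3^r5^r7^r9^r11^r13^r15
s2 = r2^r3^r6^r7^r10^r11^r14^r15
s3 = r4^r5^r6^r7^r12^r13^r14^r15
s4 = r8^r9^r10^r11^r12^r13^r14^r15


s1=0, s2=1, s3=1, s4=1

Syndrome = 14 (error at position 14)


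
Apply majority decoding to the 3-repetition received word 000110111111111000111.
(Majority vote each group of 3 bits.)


Groups: 000, 110, 111, 111, 111, 000, 111
Majority votes: 0111101

0111101


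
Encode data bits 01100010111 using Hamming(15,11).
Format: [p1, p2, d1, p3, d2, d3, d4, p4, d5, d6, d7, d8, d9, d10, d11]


Parity bits: p1=0, p2=0, p3=1, p4=0

000111000010111


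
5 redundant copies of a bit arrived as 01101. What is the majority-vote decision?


Ones: 3 out of 5
Threshold: 3

1 (3/5 voted 1)


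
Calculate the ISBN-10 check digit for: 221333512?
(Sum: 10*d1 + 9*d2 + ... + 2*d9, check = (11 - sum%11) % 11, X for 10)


Weighted sum: 127
127 mod 11 = 6

Check digit: 5


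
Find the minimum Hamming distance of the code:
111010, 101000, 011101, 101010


Comparing all pairs, minimum distance: 1
Can detect 0 errors, correct 0 errors

1


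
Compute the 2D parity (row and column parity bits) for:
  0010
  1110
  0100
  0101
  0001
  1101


Row parities: 111011
Column parities: 0001

Row P: 111011, Col P: 0001, Corner: 1


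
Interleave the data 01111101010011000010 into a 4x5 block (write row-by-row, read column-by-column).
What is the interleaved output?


Matrix:
  01111
  10101
  00110
  00010
Read columns: 01001000111010111100

01001000111010111100


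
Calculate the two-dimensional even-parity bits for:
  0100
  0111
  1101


Row parities: 111
Column parities: 1110

Row P: 111, Col P: 1110, Corner: 1


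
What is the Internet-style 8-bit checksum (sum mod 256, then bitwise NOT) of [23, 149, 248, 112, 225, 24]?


Sum = 781 mod 256 = 13
Complement = 242

242


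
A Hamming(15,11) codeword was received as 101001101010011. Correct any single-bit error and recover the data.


Syndrome = 0: no error detected

Data: 10111010011 (no errors)


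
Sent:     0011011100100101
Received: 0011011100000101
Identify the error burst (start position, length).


XOR: 0000000000100000

Burst at position 10, length 1


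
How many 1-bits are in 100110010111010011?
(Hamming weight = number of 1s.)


Counting 1s in 100110010111010011

10


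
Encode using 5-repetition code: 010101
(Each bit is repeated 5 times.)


Each bit -> 5 copies

000001111100000111110000011111


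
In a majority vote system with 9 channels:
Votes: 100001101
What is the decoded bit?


Ones: 4 out of 9
Threshold: 5

0 (4/9 voted 1)


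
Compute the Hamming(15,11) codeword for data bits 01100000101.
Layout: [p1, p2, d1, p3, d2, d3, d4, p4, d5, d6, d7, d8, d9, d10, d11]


Parity bits: p1=1, p2=0, p3=0, p4=0

100011000000101


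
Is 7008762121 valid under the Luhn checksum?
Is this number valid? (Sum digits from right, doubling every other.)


Luhn sum = 34
34 mod 10 = 4

Invalid (Luhn sum mod 10 = 4)


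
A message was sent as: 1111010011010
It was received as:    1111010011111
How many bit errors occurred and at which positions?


XOR: 0000000000101

2 error(s) at position(s): 10, 12


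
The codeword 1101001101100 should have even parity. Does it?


Number of 1s: 7

No, parity error (7 ones)


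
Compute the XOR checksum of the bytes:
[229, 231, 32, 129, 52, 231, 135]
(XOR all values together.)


XOR chain: 229 ^ 231 ^ 32 ^ 129 ^ 52 ^ 231 ^ 135 = 247

247


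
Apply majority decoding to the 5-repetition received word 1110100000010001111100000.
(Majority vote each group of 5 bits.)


Groups: 11101, 00000, 01000, 11111, 00000
Majority votes: 10010

10010


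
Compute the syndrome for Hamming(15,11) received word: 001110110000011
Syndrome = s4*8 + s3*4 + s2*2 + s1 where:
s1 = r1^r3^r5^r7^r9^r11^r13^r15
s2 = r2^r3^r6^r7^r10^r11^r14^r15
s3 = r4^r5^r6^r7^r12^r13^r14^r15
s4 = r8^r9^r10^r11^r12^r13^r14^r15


s1=0, s2=0, s3=1, s4=1

Syndrome = 12 (error at position 12)


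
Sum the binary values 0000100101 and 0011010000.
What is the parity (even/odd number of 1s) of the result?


0000100101 = 37
0011010000 = 208
Sum = 245 = 11110101
1s count = 6

even parity (6 ones in 11110101)


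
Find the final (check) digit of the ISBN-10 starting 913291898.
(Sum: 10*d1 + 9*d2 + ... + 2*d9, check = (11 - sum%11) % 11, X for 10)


Weighted sum: 271
271 mod 11 = 7

Check digit: 4


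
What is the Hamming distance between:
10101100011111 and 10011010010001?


XOR: 00110110001110
Count of 1s: 7

7


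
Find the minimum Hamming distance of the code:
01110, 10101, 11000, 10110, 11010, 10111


Comparing all pairs, minimum distance: 1
Can detect 0 errors, correct 0 errors

1


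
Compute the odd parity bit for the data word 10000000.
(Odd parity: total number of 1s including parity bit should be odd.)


Number of 1s in data: 1
Parity bit: 0

0


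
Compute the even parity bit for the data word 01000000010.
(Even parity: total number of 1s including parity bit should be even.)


Number of 1s in data: 2
Parity bit: 0

0


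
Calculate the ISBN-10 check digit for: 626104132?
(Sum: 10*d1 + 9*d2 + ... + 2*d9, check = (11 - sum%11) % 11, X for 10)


Weighted sum: 170
170 mod 11 = 5

Check digit: 6


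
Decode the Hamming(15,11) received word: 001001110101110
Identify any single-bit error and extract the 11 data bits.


Syndrome = 15: error at position 15

Data: 10110101111 (corrected bit 15)


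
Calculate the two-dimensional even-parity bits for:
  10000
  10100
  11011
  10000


Row parities: 1001
Column parities: 01111

Row P: 1001, Col P: 01111, Corner: 0


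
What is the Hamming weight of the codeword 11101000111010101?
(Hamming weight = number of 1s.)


Counting 1s in 11101000111010101

10


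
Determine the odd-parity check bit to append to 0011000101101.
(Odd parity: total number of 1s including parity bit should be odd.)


Number of 1s in data: 6
Parity bit: 1

1


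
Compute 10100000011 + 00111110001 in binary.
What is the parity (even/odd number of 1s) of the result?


10100000011 = 1283
00111110001 = 497
Sum = 1780 = 11011110100
1s count = 7

odd parity (7 ones in 11011110100)


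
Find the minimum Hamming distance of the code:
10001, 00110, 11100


Comparing all pairs, minimum distance: 3
Can detect 2 errors, correct 1 errors

3


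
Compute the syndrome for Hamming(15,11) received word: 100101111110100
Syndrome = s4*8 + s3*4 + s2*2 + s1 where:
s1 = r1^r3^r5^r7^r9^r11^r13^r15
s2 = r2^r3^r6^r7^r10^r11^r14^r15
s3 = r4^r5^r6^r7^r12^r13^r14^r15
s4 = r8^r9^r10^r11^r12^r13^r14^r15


s1=1, s2=0, s3=0, s4=1

Syndrome = 9 (error at position 9)


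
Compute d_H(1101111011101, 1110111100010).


XOR: 0011000111111
Count of 1s: 8

8


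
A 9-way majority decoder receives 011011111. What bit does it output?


Ones: 7 out of 9
Threshold: 5

1 (7/9 voted 1)


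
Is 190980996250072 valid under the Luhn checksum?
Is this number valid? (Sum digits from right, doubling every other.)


Luhn sum = 67
67 mod 10 = 7

Invalid (Luhn sum mod 10 = 7)


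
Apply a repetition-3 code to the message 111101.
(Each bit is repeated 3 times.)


Each bit -> 3 copies

111111111111000111


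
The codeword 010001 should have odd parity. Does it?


Number of 1s: 2

No, parity error (2 ones)


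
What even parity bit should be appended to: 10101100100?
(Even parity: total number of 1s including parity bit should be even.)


Number of 1s in data: 5
Parity bit: 1

1


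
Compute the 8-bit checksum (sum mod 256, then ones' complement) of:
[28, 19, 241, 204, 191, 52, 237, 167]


Sum = 1139 mod 256 = 115
Complement = 140

140


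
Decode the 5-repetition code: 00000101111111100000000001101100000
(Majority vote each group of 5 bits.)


Groups: 00000, 10111, 11111, 00000, 00000, 11011, 00000
Majority votes: 0110010

0110010


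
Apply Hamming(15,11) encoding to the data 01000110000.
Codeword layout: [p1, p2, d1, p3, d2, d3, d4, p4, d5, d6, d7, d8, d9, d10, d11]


Parity bits: p1=0, p2=0, p3=1, p4=0

000110000110000


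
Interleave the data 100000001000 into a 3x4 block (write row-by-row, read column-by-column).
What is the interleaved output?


Matrix:
  1000
  0000
  1000
Read columns: 101000000000

101000000000


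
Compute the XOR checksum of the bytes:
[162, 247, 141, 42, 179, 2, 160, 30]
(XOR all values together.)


XOR chain: 162 ^ 247 ^ 141 ^ 42 ^ 179 ^ 2 ^ 160 ^ 30 = 253

253


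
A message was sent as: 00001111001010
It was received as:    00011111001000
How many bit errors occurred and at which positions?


XOR: 00010000000010

2 error(s) at position(s): 3, 12


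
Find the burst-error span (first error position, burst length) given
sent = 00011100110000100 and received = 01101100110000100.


XOR: 01110000000000000

Burst at position 1, length 3


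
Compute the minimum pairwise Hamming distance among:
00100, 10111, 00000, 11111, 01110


Comparing all pairs, minimum distance: 1
Can detect 0 errors, correct 0 errors

1


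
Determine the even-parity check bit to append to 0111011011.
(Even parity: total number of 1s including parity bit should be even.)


Number of 1s in data: 7
Parity bit: 1

1


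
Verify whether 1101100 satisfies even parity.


Number of 1s: 4

Yes, parity is correct (4 ones)


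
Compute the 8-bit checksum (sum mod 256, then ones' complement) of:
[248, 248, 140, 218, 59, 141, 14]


Sum = 1068 mod 256 = 44
Complement = 211

211


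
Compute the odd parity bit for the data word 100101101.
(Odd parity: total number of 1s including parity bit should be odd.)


Number of 1s in data: 5
Parity bit: 0

0


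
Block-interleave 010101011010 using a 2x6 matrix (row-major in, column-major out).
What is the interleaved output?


Matrix:
  010101
  011010
Read columns: 001101100110

001101100110


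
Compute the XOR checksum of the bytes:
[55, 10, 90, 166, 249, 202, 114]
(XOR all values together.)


XOR chain: 55 ^ 10 ^ 90 ^ 166 ^ 249 ^ 202 ^ 114 = 128

128


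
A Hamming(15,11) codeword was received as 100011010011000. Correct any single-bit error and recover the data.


Syndrome = 13: error at position 13

Data: 01100011100 (corrected bit 13)


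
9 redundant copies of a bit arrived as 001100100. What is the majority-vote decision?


Ones: 3 out of 9
Threshold: 5

0 (3/9 voted 1)


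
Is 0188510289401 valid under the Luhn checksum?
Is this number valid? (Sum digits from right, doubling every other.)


Luhn sum = 50
50 mod 10 = 0

Valid (Luhn sum mod 10 = 0)


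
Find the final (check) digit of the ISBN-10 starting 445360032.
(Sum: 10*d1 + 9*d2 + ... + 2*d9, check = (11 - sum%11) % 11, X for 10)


Weighted sum: 186
186 mod 11 = 10

Check digit: 1


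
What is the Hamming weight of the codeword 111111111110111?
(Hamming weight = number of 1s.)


Counting 1s in 111111111110111

14


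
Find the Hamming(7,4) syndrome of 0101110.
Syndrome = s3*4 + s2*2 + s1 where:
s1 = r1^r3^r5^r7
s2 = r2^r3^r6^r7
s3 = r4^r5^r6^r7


s1=1, s2=0, s3=1

Syndrome = 5 (error at position 5)


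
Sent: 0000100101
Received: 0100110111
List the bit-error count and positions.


XOR: 0100010010

3 error(s) at position(s): 1, 5, 8


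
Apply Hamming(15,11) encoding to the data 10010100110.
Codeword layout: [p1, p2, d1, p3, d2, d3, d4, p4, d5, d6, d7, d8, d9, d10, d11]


Parity bits: p1=1, p2=0, p3=1, p4=1

101100110100110


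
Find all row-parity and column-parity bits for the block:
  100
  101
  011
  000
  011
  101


Row parities: 100000
Column parities: 100

Row P: 100000, Col P: 100, Corner: 1


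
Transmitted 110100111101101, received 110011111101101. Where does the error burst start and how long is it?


XOR: 000111000000000

Burst at position 3, length 3


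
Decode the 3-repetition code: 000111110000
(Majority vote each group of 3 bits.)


Groups: 000, 111, 110, 000
Majority votes: 0110

0110


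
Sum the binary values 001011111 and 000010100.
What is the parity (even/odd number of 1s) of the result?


001011111 = 95
000010100 = 20
Sum = 115 = 1110011
1s count = 5

odd parity (5 ones in 1110011)


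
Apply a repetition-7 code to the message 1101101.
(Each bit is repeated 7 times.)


Each bit -> 7 copies

1111111111111100000001111111111111100000001111111


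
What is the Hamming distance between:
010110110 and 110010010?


XOR: 100100100
Count of 1s: 3

3


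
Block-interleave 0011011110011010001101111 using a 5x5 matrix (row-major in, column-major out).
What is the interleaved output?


Matrix:
  00110
  11110
  01101
  00011
  01111
Read columns: 0100001101111011101100111

0100001101111011101100111


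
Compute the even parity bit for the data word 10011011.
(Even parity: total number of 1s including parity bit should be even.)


Number of 1s in data: 5
Parity bit: 1

1


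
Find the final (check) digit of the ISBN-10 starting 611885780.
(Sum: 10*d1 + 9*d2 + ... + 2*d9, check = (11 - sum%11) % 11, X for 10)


Weighted sum: 258
258 mod 11 = 5

Check digit: 6


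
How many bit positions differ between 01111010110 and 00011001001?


XOR: 01100011111
Count of 1s: 7

7


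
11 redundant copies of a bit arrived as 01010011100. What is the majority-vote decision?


Ones: 5 out of 11
Threshold: 6

0 (5/11 voted 1)


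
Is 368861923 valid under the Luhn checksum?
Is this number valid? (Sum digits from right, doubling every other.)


Luhn sum = 45
45 mod 10 = 5

Invalid (Luhn sum mod 10 = 5)


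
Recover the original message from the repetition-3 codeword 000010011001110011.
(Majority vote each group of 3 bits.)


Groups: 000, 010, 011, 001, 110, 011
Majority votes: 001011

001011


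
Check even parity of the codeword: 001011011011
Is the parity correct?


Number of 1s: 7

No, parity error (7 ones)


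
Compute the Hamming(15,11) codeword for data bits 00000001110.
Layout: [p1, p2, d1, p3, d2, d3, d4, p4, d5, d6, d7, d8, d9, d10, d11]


Parity bits: p1=1, p2=1, p3=1, p4=1

110100010001110


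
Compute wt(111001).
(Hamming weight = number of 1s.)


Counting 1s in 111001

4


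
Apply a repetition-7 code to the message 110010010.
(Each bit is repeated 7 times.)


Each bit -> 7 copies

111111111111110000000000000011111110000000000000011111110000000


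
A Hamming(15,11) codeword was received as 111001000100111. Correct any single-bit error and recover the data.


Syndrome = 0: no error detected

Data: 10100100111 (no errors)


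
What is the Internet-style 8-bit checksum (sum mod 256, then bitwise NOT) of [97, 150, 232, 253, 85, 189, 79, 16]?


Sum = 1101 mod 256 = 77
Complement = 178

178


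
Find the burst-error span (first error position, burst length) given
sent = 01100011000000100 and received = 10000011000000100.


XOR: 11100000000000000

Burst at position 0, length 3


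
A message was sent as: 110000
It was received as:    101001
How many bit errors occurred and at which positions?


XOR: 011001

3 error(s) at position(s): 1, 2, 5


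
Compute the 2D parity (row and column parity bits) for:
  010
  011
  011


Row parities: 100
Column parities: 010

Row P: 100, Col P: 010, Corner: 1


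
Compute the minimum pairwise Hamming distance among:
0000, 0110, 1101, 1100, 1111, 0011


Comparing all pairs, minimum distance: 1
Can detect 0 errors, correct 0 errors

1


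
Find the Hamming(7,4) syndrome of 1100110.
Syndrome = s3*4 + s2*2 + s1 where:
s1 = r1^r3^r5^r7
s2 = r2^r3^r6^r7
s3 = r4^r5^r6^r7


s1=0, s2=0, s3=0

Syndrome = 0 (no error)


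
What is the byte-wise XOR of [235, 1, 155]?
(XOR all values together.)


XOR chain: 235 ^ 1 ^ 155 = 113

113


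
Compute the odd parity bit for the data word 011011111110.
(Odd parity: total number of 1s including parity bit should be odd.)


Number of 1s in data: 9
Parity bit: 0

0


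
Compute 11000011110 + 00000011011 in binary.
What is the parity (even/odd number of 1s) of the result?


11000011110 = 1566
00000011011 = 27
Sum = 1593 = 11000111001
1s count = 6

even parity (6 ones in 11000111001)


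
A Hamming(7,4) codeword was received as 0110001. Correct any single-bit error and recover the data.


Syndrome = 6: error at position 6

Data: 1011 (corrected bit 6)


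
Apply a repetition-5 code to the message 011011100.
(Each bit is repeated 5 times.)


Each bit -> 5 copies

000001111111111000001111111111111110000000000


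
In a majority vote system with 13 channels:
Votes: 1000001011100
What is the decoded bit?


Ones: 5 out of 13
Threshold: 7

0 (5/13 voted 1)


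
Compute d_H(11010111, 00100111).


XOR: 11110000
Count of 1s: 4

4


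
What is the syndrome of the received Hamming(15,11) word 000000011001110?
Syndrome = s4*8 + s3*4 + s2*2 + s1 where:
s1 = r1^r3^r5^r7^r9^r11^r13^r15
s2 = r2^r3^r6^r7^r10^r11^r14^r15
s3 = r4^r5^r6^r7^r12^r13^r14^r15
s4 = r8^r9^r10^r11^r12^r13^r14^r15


s1=0, s2=1, s3=1, s4=1

Syndrome = 14 (error at position 14)


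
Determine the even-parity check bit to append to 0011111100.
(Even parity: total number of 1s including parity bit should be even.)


Number of 1s in data: 6
Parity bit: 0

0


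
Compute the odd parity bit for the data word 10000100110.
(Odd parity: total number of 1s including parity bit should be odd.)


Number of 1s in data: 4
Parity bit: 1

1


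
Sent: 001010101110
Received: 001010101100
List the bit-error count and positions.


XOR: 000000000010

1 error(s) at position(s): 10


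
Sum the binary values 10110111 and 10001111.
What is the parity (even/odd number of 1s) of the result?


10110111 = 183
10001111 = 143
Sum = 326 = 101000110
1s count = 4

even parity (4 ones in 101000110)


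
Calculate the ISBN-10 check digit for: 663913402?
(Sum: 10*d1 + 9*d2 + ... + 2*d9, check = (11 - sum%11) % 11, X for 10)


Weighted sum: 242
242 mod 11 = 0

Check digit: 0


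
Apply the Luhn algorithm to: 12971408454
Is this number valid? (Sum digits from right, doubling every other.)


Luhn sum = 44
44 mod 10 = 4

Invalid (Luhn sum mod 10 = 4)


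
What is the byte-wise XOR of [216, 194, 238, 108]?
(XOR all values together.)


XOR chain: 216 ^ 194 ^ 238 ^ 108 = 152

152


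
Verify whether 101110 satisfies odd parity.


Number of 1s: 4

No, parity error (4 ones)


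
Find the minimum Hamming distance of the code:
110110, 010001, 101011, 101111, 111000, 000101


Comparing all pairs, minimum distance: 1
Can detect 0 errors, correct 0 errors

1


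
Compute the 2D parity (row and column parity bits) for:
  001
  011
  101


Row parities: 100
Column parities: 111

Row P: 100, Col P: 111, Corner: 1


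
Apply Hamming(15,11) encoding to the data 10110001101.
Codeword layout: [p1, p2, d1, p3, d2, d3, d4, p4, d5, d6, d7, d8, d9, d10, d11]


Parity bits: p1=0, p2=0, p3=1, p4=1

001101110001101


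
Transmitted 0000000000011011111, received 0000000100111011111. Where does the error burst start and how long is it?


XOR: 0000000100100000000

Burst at position 7, length 4


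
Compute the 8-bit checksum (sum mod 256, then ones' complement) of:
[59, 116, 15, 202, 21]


Sum = 413 mod 256 = 157
Complement = 98

98


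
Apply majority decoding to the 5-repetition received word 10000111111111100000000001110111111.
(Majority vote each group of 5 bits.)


Groups: 10000, 11111, 11111, 00000, 00000, 11101, 11111
Majority votes: 0110011

0110011


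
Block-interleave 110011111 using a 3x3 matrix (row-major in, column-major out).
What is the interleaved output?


Matrix:
  110
  011
  111
Read columns: 101111011

101111011


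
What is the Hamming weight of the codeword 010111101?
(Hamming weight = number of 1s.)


Counting 1s in 010111101

6


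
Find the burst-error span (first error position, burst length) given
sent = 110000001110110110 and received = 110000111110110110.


XOR: 000000110000000000

Burst at position 6, length 2


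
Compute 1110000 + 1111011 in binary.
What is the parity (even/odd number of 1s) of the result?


1110000 = 112
1111011 = 123
Sum = 235 = 11101011
1s count = 6

even parity (6 ones in 11101011)


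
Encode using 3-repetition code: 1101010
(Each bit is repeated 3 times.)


Each bit -> 3 copies

111111000111000111000


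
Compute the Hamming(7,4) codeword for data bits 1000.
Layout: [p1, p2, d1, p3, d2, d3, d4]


Parity bits: p1=1, p2=1, p3=0

1110000


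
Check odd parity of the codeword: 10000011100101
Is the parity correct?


Number of 1s: 6

No, parity error (6 ones)


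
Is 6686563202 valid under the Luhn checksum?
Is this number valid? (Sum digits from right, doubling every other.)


Luhn sum = 39
39 mod 10 = 9

Invalid (Luhn sum mod 10 = 9)


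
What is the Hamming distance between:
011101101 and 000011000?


XOR: 011110101
Count of 1s: 6

6


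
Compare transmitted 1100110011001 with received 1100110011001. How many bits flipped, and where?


XOR: 0000000000000

0 errors (received matches sent)


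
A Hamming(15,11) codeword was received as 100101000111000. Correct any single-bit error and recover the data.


Syndrome = 14: error at position 14

Data: 00100111010 (corrected bit 14)


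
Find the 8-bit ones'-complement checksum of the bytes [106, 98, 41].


Sum = 245 mod 256 = 245
Complement = 10

10


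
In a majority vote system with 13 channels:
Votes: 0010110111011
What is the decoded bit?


Ones: 8 out of 13
Threshold: 7

1 (8/13 voted 1)


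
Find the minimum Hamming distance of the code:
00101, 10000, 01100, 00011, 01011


Comparing all pairs, minimum distance: 1
Can detect 0 errors, correct 0 errors

1


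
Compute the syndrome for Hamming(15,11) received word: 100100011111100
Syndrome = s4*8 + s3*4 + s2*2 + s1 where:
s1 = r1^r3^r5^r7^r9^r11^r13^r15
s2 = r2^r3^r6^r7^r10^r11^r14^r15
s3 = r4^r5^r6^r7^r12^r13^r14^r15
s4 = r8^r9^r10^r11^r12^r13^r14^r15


s1=0, s2=0, s3=1, s4=0

Syndrome = 4 (error at position 4)


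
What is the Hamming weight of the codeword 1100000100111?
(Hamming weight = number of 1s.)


Counting 1s in 1100000100111

6


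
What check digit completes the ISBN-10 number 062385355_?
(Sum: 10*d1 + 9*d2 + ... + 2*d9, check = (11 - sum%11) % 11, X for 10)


Weighted sum: 201
201 mod 11 = 3

Check digit: 8


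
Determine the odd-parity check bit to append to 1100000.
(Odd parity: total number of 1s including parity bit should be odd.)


Number of 1s in data: 2
Parity bit: 1

1


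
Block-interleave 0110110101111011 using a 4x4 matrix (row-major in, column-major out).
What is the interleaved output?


Matrix:
  0110
  1101
  0111
  1011
Read columns: 0101111010110111

0101111010110111


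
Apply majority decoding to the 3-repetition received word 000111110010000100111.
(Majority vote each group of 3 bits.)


Groups: 000, 111, 110, 010, 000, 100, 111
Majority votes: 0110001

0110001


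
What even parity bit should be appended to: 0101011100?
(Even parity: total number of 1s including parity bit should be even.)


Number of 1s in data: 5
Parity bit: 1

1


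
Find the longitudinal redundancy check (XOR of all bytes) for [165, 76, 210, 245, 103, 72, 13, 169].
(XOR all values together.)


XOR chain: 165 ^ 76 ^ 210 ^ 245 ^ 103 ^ 72 ^ 13 ^ 169 = 69

69


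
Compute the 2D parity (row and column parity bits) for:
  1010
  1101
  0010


Row parities: 011
Column parities: 0101

Row P: 011, Col P: 0101, Corner: 0


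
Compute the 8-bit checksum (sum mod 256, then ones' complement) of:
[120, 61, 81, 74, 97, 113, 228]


Sum = 774 mod 256 = 6
Complement = 249

249


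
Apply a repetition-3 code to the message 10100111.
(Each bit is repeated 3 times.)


Each bit -> 3 copies

111000111000000111111111


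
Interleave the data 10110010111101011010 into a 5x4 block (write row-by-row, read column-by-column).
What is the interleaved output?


Matrix:
  1011
  0010
  1111
  0101
  1010
Read columns: 10101001101110110110

10101001101110110110


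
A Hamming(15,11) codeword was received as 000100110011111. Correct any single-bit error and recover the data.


Syndrome = 0: no error detected

Data: 00010011111 (no errors)


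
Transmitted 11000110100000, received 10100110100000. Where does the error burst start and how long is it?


XOR: 01100000000000

Burst at position 1, length 2


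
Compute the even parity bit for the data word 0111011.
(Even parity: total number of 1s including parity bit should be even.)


Number of 1s in data: 5
Parity bit: 1

1


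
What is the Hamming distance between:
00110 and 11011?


XOR: 11101
Count of 1s: 4

4


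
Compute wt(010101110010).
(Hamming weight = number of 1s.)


Counting 1s in 010101110010

6


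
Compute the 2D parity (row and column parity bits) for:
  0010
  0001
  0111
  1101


Row parities: 1111
Column parities: 1001

Row P: 1111, Col P: 1001, Corner: 0


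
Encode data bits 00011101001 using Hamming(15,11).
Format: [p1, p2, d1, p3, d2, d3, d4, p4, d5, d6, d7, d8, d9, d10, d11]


Parity bits: p1=1, p2=1, p3=1, p4=0

110100101101001


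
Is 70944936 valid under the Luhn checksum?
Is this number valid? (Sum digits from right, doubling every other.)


Luhn sum = 47
47 mod 10 = 7

Invalid (Luhn sum mod 10 = 7)


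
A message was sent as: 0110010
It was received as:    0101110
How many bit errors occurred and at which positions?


XOR: 0011100

3 error(s) at position(s): 2, 3, 4


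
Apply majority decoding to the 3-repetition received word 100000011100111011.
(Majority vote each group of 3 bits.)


Groups: 100, 000, 011, 100, 111, 011
Majority votes: 001011

001011


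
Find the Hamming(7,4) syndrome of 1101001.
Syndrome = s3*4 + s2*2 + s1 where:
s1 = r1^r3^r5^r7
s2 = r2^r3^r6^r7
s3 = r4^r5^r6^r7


s1=0, s2=0, s3=0

Syndrome = 0 (no error)


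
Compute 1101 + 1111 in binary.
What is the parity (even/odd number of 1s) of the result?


1101 = 13
1111 = 15
Sum = 28 = 11100
1s count = 3

odd parity (3 ones in 11100)


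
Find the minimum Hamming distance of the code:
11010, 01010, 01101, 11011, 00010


Comparing all pairs, minimum distance: 1
Can detect 0 errors, correct 0 errors

1


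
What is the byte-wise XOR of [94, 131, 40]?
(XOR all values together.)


XOR chain: 94 ^ 131 ^ 40 = 245

245


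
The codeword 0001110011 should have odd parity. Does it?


Number of 1s: 5

Yes, parity is correct (5 ones)


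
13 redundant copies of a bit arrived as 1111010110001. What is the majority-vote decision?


Ones: 8 out of 13
Threshold: 7

1 (8/13 voted 1)


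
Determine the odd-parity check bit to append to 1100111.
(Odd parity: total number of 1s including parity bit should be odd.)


Number of 1s in data: 5
Parity bit: 0

0


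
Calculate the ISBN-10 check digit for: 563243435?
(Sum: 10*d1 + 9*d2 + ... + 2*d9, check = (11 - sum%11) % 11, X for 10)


Weighted sum: 216
216 mod 11 = 7

Check digit: 4


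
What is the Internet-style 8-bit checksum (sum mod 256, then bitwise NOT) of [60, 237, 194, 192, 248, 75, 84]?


Sum = 1090 mod 256 = 66
Complement = 189

189


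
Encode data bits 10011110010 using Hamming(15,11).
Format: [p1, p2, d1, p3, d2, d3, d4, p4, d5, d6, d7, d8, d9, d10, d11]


Parity bits: p1=0, p2=1, p3=0, p4=0

011000101110010


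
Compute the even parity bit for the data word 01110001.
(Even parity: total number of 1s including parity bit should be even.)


Number of 1s in data: 4
Parity bit: 0

0


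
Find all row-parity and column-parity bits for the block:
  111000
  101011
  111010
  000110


Row parities: 1000
Column parities: 101111

Row P: 1000, Col P: 101111, Corner: 1


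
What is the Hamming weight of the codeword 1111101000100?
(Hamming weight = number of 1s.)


Counting 1s in 1111101000100

7


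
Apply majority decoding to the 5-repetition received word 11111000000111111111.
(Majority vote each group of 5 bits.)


Groups: 11111, 00000, 01111, 11111
Majority votes: 1011

1011


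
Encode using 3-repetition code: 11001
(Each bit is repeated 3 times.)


Each bit -> 3 copies

111111000000111


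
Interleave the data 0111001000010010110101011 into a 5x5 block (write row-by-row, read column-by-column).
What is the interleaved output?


Matrix:
  01110
  01000
  01001
  01101
  01011
Read columns: 0000011111100101000100111

0000011111100101000100111


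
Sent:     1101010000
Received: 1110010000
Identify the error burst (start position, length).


XOR: 0011000000

Burst at position 2, length 2


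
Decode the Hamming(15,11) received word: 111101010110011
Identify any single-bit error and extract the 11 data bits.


Syndrome = 10: error at position 10

Data: 10100010011 (corrected bit 10)
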